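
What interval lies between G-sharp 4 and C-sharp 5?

perfect fourth

G to C spans four letter names (G-A-B-C), so the interval is some kind of fourth.
Counting semitones, G#4→C#5 is 5, which is the perfect fourth.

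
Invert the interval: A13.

d3

First reduce the compound augmented thirteenth to its simple form, an augmented sixth.
Interval numbers invert to sum to nine: 6 + 3 = 9, so a sixth inverts to a third.
The quality also flips — augmented becomes diminished — giving a diminished third.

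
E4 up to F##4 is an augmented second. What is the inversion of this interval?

diminished 7th

The rule of nine gives the new number: 9 − 2 = 7, so a second becomes a seventh.
The quality also flips — augmented becomes diminished — giving a diminished seventh.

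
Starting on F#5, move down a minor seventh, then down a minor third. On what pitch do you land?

F#5 down a minor seventh → G#4 (10 semitones).
G#4 down a minor third → E#4 (3 semitones).

E#4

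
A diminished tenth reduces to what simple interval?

Subtracting seven from the interval number removes an octave: 10 − 7 = 3.
So a diminished tenth is an octave plus a diminished third. The quality is unchanged.

d3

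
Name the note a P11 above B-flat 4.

Four letters up from B (plus an octave) reaches E.
Moving 17 semitones up from Bb4 (the size of a perfect eleventh) reaches Eb6.

E-flat 6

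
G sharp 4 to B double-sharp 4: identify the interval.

A3

G to B spans three letter names (G-A-B), so the interval is some kind of third.
G#4 to B##4 spans 5 semitones — one semitone wider than the major third (4) — giving an augmented third.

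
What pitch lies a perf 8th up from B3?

B4

The letter stays B (same as the start), shifted an octave up.
Moving 12 semitones up from B3 (the size of a perfect octave) reaches B4.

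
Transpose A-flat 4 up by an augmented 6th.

F-sharp 5

The sixth takes the letter from A up to F.
An augmented sixth spans 10 semitones, so from Ab4 the target pitch is F#5.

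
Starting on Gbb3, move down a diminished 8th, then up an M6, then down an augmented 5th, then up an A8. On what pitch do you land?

Ab3

Gbb3 down a diminished octave → Gb2 (11 semitones).
Up a major sixth from Gb2: Eb3 (9 semitones up).
An augmented fifth down from Eb3 is Abb2.
An augmented octave up from Abb2 is Ab3.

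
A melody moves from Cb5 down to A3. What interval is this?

diminished tenth

Descending from Cb5 to A3 is the same interval as ascending A3 to Cb5.
A to C spans three letter names (A-B-C), plus an octave — that makes it a tenth of some quality.
A3 to Cb5 spans 14 semitones — two semitones narrower than the major tenth (16) — giving a diminished tenth.
(Equivalently, a compound diminished third: a diminished third plus an octave.)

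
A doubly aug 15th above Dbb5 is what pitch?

For a fifteenth the letter name doesn't change: still D, two octaves up.
Moving 26 semitones up from Dbb5 (the size of a doubly augmented fifteenth) reaches D7.

D7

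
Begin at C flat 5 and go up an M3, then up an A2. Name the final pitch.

A major third up from Cb5 is Eb5.
An augmented second up from Eb5 is F#5.

F sharp 5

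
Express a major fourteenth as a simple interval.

major seventh

Take out an octave (7 from the number): 14 − 7 = 7.
Quality carries through unchanged, so the simple form is a major seventh.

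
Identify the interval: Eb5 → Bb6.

perfect 12th

E to B spans five letter names (E-F-G-A-B), plus an octave — that makes it a twelfth of some quality.
Eb5 to Bb6 is 19 semitones, matching the perfect twelfth exactly, so the quality is perfect.
(Equivalently, a compound perfect fifth: a perfect fifth plus an octave.)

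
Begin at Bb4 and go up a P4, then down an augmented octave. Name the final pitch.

Ebb4

A perfect fourth up from Bb4 is Eb5.
Down an augmented octave from Eb5: Ebb4 (13 semitones down).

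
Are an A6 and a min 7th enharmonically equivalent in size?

Yes

An augmented sixth spans 10 semitones, and a minor seventh also spans 10 semitones — they're enharmonic.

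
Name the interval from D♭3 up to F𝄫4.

D to F spans three letter names (D-E-F), plus an octave: a tenth.
A major tenth would be 16 semitones; Db3 to Fbb4 is 14, two semitones narrower, so the interval is diminished.
(Equivalently, a compound diminished third: a diminished third plus an octave.)

diminished tenth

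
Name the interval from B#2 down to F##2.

P4

Descending from B#2 to F##2 is the same interval as ascending F##2 to B#2.
F to B spans four letter names (F-G-A-B), so the interval is some kind of fourth.
Counting semitones, F##2→B#2 is 5, which is the perfect fourth.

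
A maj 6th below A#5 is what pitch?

C#5

Counting six letter names down from A lands on C.
Moving 9 semitones down from A#5 (the size of a major sixth) reaches C#5.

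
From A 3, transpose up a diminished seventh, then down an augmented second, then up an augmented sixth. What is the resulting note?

D flat 5

A diminished seventh up from A3 is Gb4.
Down an augmented second from Gb4: Fbb4 (3 semitones down).
Fbb4 up an augmented sixth → Db5 (10 semitones).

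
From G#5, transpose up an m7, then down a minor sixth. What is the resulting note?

A#5

G#5 up a minor seventh → F#6 (10 semitones).
Down a minor sixth from F#6: A#5 (8 semitones down).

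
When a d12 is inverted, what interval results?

First reduce the compound diminished twelfth to its simple form, a diminished fifth.
The rule of nine gives the new number: 9 − 5 = 4, so a fifth becomes a fourth.
And diminished becomes augmented under inversion, so we get an augmented fourth.

A4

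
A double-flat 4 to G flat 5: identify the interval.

A to G spans seven letter names (A-B-C-D-E-F-G): a seventh.
Counting semitones, Abb4→Gb5 is 11, which is the major seventh.

major seventh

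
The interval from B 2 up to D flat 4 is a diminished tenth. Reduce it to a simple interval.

Take out an octave (7 from the number): 10 − 7 = 3.
Quality carries through unchanged, so the simple form is a diminished third.

diminished third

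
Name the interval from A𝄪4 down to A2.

doubly augmented 15th

Descending from A##4 to A2 is the same interval as ascending A2 to A##4.
A to A is the same letter name, plus 2 octaves, so the interval is some kind of fifteenth.
The perfect fifteenth is 24 semitones; here we have 26, two semitones wider: doubly augmented.
(Equivalently, a compound doubly augmented octave: a doubly augmented octave plus an octave.)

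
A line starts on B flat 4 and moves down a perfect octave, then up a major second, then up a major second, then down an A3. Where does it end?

A perfect octave down from Bb4 is Bb3.
A major second up from Bb3 is C4.
C4 up a major second → D4 (2 semitones).
D4 down an augmented third → Bbb3 (5 semitones).

B double-flat 3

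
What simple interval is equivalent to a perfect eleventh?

Take out an octave (7 from the number): 11 − 7 = 4.
So a perfect eleventh is an octave plus a perfect fourth. The quality is unchanged.

perfect 4th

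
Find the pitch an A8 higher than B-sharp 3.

For an octave the letter name doesn't change: still B, an octave up.
An augmented octave spans 13 semitones, so from B#3 the target pitch is B##4.

B-double-sharp 4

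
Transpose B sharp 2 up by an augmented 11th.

E double-sharp 4

The eleventh's letter: B up four letter names plus an octave → E.
An augmented eleventh spans 18 semitones, so from B#2 the target pitch is E##4.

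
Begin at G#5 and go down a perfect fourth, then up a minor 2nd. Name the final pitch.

E5

Down a perfect fourth from G#5: D#5 (5 semitones down).
A minor second up from D#5 is E5.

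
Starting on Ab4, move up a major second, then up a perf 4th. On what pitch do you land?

Eb5

Up a major second from Ab4: Bb4 (2 semitones up).
Bb4 up a perfect fourth → Eb5 (5 semitones).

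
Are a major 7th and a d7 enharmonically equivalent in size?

11 semitones (major seventh) vs 9 semitones (diminished seventh): not equal.

No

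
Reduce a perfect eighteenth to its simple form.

perfect 4th

Take out 2 octaves (14 from the number): 18 − 14 = 4.
Quality carries through unchanged, so the simple form is a perfect fourth.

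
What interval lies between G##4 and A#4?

minor second

G to A spans two letter names (G-A) — that makes it a second of some quality.
At 1 semitone, G##4→A#4 falls one short of a major second: minor.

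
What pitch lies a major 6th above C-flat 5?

A-flat 5

Six letter names up from C: A.
A major sixth spans 9 semitones, so from Cb5 the target pitch is Ab5.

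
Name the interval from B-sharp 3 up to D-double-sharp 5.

major 10th

B to D spans three letter names (B-C-D), plus an octave: a tenth.
B#3 to D##5 is 16 semitones, matching the major tenth exactly, so the quality is major.
(Equivalently, a compound major third: a major third plus an octave.)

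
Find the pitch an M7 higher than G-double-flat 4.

The seventh takes the letter from G up to F.
A major seventh spans 11 semitones, so from Gbb4 the target pitch is Fb5.

F-flat 5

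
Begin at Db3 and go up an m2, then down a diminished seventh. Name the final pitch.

Up a minor second from Db3: Ebb3 (1 semitone up).
Down a diminished seventh from Ebb3: F2 (9 semitones down).

F2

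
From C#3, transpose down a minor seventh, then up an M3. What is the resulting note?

F##2

C#3 down a minor seventh → D#2 (10 semitones).
Up a major third from D#2: F##2 (4 semitones up).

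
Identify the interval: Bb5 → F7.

perfect twelfth

B to F spans five letter names (B-C-D-E-F), plus an octave — that makes it a twelfth of some quality.
The perfect twelfth spans 19 semitones, and Bb5 to F7 is exactly 19 semitones — so this is a perfect twelfth.
(Equivalently, a compound perfect fifth: a perfect fifth plus an octave.)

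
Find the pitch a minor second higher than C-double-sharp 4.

Counting two letter names up from C lands on D.
A minor second is 1 semitone; 1 semitone up from C##4 gives D#4.

D-sharp 4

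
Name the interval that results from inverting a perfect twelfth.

First reduce the compound perfect twelfth to its simple form, a perfect fifth.
The rule of nine gives the new number: 9 − 5 = 4, so a fifth becomes a fourth.
The quality also flips — perfect stays perfect — giving a perfect fourth.

perfect 4th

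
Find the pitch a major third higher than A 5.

Three letter names up from A: C.
A major third spans 4 semitones, so from A5 the target pitch is C#6.

C-sharp 6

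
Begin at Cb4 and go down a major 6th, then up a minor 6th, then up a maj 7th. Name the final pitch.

A major sixth down from Cb4 is Ebb3.
Up a minor sixth from Ebb3: Cbb4 (8 semitones up).
Up a major seventh from Cbb4: Bbb4 (11 semitones up).

Bbb4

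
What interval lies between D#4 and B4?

minor sixth

D to B spans six letter names (D-E-F-G-A-B) — that makes it a sixth of some quality.
D#4 to B4 is 8 semitones, a half step short of the major sixth (9), so this is minor.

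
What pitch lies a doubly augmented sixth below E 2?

G double-flat 1

Counting six letter names down from E lands on G.
A doubly augmented sixth is 11 semitones; 11 semitones down from E2 gives Gbb1.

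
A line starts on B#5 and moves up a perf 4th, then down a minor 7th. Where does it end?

F##5

Up a perfect fourth from B#5: E#6 (5 semitones up).
A minor seventh down from E#6 is F##5.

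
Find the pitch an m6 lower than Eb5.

Counting six letter names down from E lands on G.
A minor sixth is 8 semitones; 8 semitones down from Eb5 gives G4.

G4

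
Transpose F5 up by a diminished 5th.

Cb6

Five letter names up from F: C.
A diminished fifth spans 6 semitones, so from F5 the target pitch is Cb6.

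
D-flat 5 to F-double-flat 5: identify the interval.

diminished 3rd

D to F spans three letter names (D-E-F) — that makes it a third of some quality.
The major third is 4 semitones; here we have 2, two semitones narrower: diminished.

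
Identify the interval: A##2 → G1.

Descending from A##2 to G1 is the same interval as ascending G1 to A##2.
G to A spans two letter names (G-A), plus an octave: a ninth.
A major ninth would be 14 semitones; G1 to A##2 is 16, two semitones wider, so the interval is doubly augmented.
(Equivalently, a compound doubly augmented second: a doubly augmented second plus an octave.)

doubly augmented ninth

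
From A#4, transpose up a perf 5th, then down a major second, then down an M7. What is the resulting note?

A#4 up a perfect fifth → E#5 (7 semitones).
A major second down from E#5 is D#5.
A major seventh down from D#5 is E4.

E4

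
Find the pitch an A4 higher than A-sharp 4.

D-double-sharp 5

Counting four letter names up from A lands on D.
Moving 6 semitones up from A#4 (the size of an augmented fourth) reaches D##5.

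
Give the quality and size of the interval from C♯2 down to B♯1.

Descending from C#2 to B#1 is the same interval as ascending B#1 to C#2.
B to C spans two letter names (B-C), so the interval is some kind of second.
A major second would be 2 semitones, but B#1 to C#2 is 1 — one semitone narrower, making it a minor second.

minor 2nd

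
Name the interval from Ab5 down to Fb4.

Descending from Ab5 to Fb4 is the same interval as ascending Fb4 to Ab5.
F to A spans three letter names (F-G-A), plus an octave — that makes it a tenth of some quality.
The major tenth spans 16 semitones, and Fb4 to Ab5 is exactly 16 semitones — so this is a major tenth.
(Equivalently, a compound major third: a major third plus an octave.)

major tenth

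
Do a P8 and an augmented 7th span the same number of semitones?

Both span 12 semitones: a perfect octave and an augmented seventh are the same chromatic distance.

Yes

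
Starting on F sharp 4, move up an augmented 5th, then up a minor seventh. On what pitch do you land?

An augmented fifth up from F#4 is C##5.
Up a minor seventh from C##5: B#5 (10 semitones up).

B sharp 5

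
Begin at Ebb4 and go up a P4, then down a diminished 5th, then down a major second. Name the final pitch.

Cb4

Up a perfect fourth from Ebb4: Abb4 (5 semitones up).
A diminished fifth down from Abb4 is Db4.
Down a major second from Db4: Cb4 (2 semitones down).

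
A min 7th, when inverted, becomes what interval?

major 2nd

Interval numbers invert to sum to nine: 7 + 2 = 9, so a seventh inverts to a second.
And minor becomes major under inversion, so we get a major second.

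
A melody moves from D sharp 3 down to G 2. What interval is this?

Descending from D#3 to G2 is the same interval as ascending G2 to D#3.
G to D spans five letter names (G-A-B-C-D): a fifth.
The perfect fifth is 7 semitones; here we have 8, one semitone wider: augmented.

augmented fifth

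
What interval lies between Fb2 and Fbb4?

F to F is the same letter name, plus 2 octaves, so the interval is some kind of fifteenth.
Fb2 to Fbb4 spans 23 semitones — one semitone narrower than the perfect fifteenth (24) — giving a diminished fifteenth.
(Equivalently, a compound diminished octave: a diminished octave plus an octave.)

diminished 15th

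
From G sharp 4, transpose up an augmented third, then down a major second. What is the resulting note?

A double-sharp 4

G#4 up an augmented third → B##4 (5 semitones).
B##4 down a major second → A##4 (2 semitones).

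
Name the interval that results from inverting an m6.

The rule of nine gives the new number: 9 − 6 = 3, so a sixth becomes a third.
Quality inverts too: minor becomes major. That makes the inversion a major third.

major 3rd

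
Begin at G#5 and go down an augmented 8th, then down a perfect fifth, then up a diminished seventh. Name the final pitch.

Bbb4

Down an augmented octave from G#5: G4 (13 semitones down).
A perfect fifth down from G4 is C4.
Up a diminished seventh from C4: Bbb4 (9 semitones up).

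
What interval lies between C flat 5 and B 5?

augmented seventh

C to B spans seven letter names (C-D-E-F-G-A-B) — that makes it a seventh of some quality.
Cb5 to B5 spans 12 semitones — one semitone wider than the major seventh (11) — giving an augmented seventh.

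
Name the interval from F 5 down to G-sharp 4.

diminished seventh

Descending from F5 to G#4 is the same interval as ascending G#4 to F5.
G to F spans seven letter names (G-A-B-C-D-E-F), so the interval is some kind of seventh.
The major seventh is 11 semitones; here we have 9, two semitones narrower: diminished.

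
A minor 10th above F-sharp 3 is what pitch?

Three letters up from F (plus an octave) reaches A.
A minor tenth is 15 semitones; 15 semitones up from F#3 gives A4.

A 4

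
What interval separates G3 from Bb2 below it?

Descending from G3 to Bb2 is the same interval as ascending Bb2 to G3.
B to G spans six letter names (B-C-D-E-F-G) — that makes it a sixth of some quality.
Counting semitones, Bb2→G3 is 9, which is the major sixth.

major 6th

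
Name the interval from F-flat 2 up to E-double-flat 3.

F to E spans seven letter names (F-G-A-B-C-D-E) — that makes it a seventh of some quality.
Fb2 to Ebb3 is 10 semitones, a half step short of the major seventh (11), so this is minor.

m7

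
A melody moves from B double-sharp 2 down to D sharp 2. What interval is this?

augmented sixth

Descending from B##2 to D#2 is the same interval as ascending D#2 to B##2.
D to B spans six letter names (D-E-F-G-A-B): a sixth.
The major sixth is 9 semitones; here we have 10, one semitone wider: augmented.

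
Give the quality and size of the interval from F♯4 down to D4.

Descending from F#4 to D4 is the same interval as ascending D4 to F#4.
D to F spans three letter names (D-E-F) — that makes it a third of some quality.
The major third spans 4 semitones, and D4 to F#4 is exactly 4 semitones — so this is a major third.

M3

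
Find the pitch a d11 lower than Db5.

A3

Four letters down from D (plus an octave) reaches A.
A diminished eleventh spans 16 semitones, so from Db5 the target pitch is A3.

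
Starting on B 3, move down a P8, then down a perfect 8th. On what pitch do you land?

A perfect octave down from B3 is B2.
B2 down a perfect octave → B1 (12 semitones).

B 1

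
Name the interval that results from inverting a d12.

First reduce the compound diminished twelfth to its simple form, a diminished fifth.
Inverted interval numbers add to nine, so a fifth pairs with a fourth (5 + 4 = 9).
Quality inverts too: diminished becomes augmented. That makes the inversion an augmented fourth.

augmented fourth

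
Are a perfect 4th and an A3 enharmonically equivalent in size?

Yes

Both span 5 semitones: a perfect fourth and an augmented third are the same chromatic distance.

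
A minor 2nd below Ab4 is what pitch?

G4

Counting two letter names down from A lands on G.
A minor second spans 1 semitone, so from Ab4 the target pitch is G4.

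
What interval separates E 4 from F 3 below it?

Descending from E4 to F3 is the same interval as ascending F3 to E4.
F to E spans seven letter names (F-G-A-B-C-D-E), so the interval is some kind of seventh.
F3 to E4 is 11 semitones, matching the major seventh exactly, so the quality is major.

major seventh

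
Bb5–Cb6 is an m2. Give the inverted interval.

Interval numbers invert to sum to nine: 2 + 7 = 9, so a second inverts to a seventh.
The quality also flips — minor becomes major — giving a major seventh.

M7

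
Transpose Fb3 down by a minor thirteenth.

The thirteenth's letter: F down six letter names plus an octave → A.
A minor thirteenth spans 20 semitones, so from Fb3 the target pitch is Ab1.

Ab1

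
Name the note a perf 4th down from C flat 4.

G flat 3

The fourth takes the letter from C down to G.
Moving 5 semitones down from Cb4 (the size of a perfect fourth) reaches Gb3.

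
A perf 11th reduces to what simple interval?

Take out an octave (7 from the number): 11 − 7 = 4.
So a perfect eleventh is an octave plus a perfect fourth. The quality is unchanged.

perfect fourth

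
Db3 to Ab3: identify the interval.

D to A spans five letter names (D-E-F-G-A) — that makes it a fifth of some quality.
Db3 to Ab3 is 7 semitones, matching the perfect fifth exactly, so the quality is perfect.

perfect 5th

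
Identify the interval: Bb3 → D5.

major tenth

B to D spans three letter names (B-C-D), plus an octave — that makes it a tenth of some quality.
Counting semitones, Bb3→D5 is 16, which is the major tenth.
(Equivalently, a compound major third: a major third plus an octave.)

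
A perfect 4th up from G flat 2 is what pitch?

Counting four letter names up from G lands on C.
Moving 5 semitones up from Gb2 (the size of a perfect fourth) reaches Cb3.

C flat 3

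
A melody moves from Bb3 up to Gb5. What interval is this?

B to G spans six letter names (B-C-D-E-F-G), plus an octave — that makes it a thirteenth of some quality.
At 20 semitones, Bb3→Gb5 falls one short of a major thirteenth: minor.
(Equivalently, a compound minor sixth: a minor sixth plus an octave.)

m13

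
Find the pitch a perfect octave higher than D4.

D5

The letter stays D (same as the start), shifted an octave up.
A perfect octave spans 12 semitones, so from D4 the target pitch is D5.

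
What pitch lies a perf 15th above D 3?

D 5

A fifteenth keeps the letter name D, two octaves up from D.
A perfect fifteenth spans 24 semitones, so from D3 the target pitch is D5.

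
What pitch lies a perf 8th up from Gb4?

Gb5

An octave keeps the letter name G, an octave up from G.
A perfect octave is 12 semitones; 12 semitones up from Gb4 gives Gb5.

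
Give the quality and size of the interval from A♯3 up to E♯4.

A to E spans five letter names (A-B-C-D-E), so the interval is some kind of fifth.
The perfect fifth spans 7 semitones, and A#3 to E#4 is exactly 7 semitones — so this is a perfect fifth.

P5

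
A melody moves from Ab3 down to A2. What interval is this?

diminished octave

Descending from Ab3 to A2 is the same interval as ascending A2 to Ab3.
A to A is the same letter name, plus an octave, so the interval is some kind of octave.
A2 to Ab3 spans 11 semitones — one semitone narrower than the perfect octave (12) — giving a diminished octave.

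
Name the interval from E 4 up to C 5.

E to C spans six letter names (E-F-G-A-B-C) — that makes it a sixth of some quality.
A major sixth would be 9 semitones, but E4 to C5 is 8 — one semitone narrower, making it a minor sixth.

minor 6th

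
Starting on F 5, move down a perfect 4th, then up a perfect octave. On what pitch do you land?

C 6

F5 down a perfect fourth → C5 (5 semitones).
A perfect octave up from C5 is C6.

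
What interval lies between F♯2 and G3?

F to G spans two letter names (F-G), plus an octave: a ninth.
A major ninth would be 14 semitones, but F#2 to G3 is 13 — one semitone narrower, making it a minor ninth.
(Equivalently, a compound minor second: a minor second plus an octave.)

minor ninth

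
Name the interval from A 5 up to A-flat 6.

A to A is the same letter name, plus an octave — that makes it an octave of some quality.
A5 to Ab6 spans 11 semitones — one semitone narrower than the perfect octave (12) — giving a diminished octave.

diminished octave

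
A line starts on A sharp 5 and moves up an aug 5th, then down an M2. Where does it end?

An augmented fifth up from A#5 is E##6.
E##6 down a major second → D##6 (2 semitones).

D double-sharp 6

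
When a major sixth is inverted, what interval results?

m3

Inverted interval numbers add to nine, so a sixth pairs with a third (6 + 3 = 9).
The quality also flips — major becomes minor — giving a minor third.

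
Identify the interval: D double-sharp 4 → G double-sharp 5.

perfect eleventh

D to G spans four letter names (D-E-F-G), plus an octave, so the interval is some kind of eleventh.
D##4 to G##5 is 17 semitones, matching the perfect eleventh exactly, so the quality is perfect.
(Equivalently, a compound perfect fourth: a perfect fourth plus an octave.)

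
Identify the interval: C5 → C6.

perfect 8th

C to C is the same letter name, plus an octave, so the interval is some kind of octave.
C5 to C6 is 12 semitones, matching the perfect octave exactly, so the quality is perfect.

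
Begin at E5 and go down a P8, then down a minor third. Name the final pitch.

Down a perfect octave from E5: E4 (12 semitones down).
E4 down a minor third → C#4 (3 semitones).

C#4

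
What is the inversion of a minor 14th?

major second

First reduce the compound minor fourteenth to its simple form, a minor seventh.
Interval numbers invert to sum to nine: 7 + 2 = 9, so a seventh inverts to a second.
Quality inverts too: minor becomes major. That makes the inversion a major second.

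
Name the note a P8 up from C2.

C3

For an octave the letter name doesn't change: still C, an octave up.
A perfect octave spans 12 semitones, so from C2 the target pitch is C3.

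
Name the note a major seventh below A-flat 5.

B-double-flat 4

Seven letter names down from A: B.
A major seventh is 11 semitones; 11 semitones down from Ab5 gives Bbb4.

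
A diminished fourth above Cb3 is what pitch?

The fourth takes the letter from C up to F.
A diminished fourth is 4 semitones; 4 semitones up from Cb3 gives Fbb3.

Fbb3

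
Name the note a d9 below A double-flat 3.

G 2

The ninth's letter: A down two letter names plus an octave → G.
Moving 12 semitones down from Abb3 (the size of a diminished ninth) reaches G2.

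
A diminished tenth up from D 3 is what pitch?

F-flat 4

The tenth's letter: D up three letter names plus an octave → F.
Moving 14 semitones up from D3 (the size of a diminished tenth) reaches Fb4.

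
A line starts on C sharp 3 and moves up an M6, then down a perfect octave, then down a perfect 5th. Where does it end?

D sharp 2

Up a major sixth from C#3: A#3 (9 semitones up).
Down a perfect octave from A#3: A#2 (12 semitones down).
Down a perfect fifth from A#2: D#2 (7 semitones down).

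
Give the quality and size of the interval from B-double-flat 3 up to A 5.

B to A spans seven letter names (B-C-D-E-F-G-A), plus an octave — that makes it a fourteenth of some quality.
Bbb3 to A5 spans 24 semitones — one semitone wider than the major fourteenth (23) — giving an augmented fourteenth.
(Equivalently, a compound augmented seventh: an augmented seventh plus an octave.)

augmented 14th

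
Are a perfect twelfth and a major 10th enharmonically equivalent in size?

No

A perfect twelfth is 19 semitones but a major tenth is 16 semitones — different sizes.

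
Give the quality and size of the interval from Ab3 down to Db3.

perfect 5th

Descending from Ab3 to Db3 is the same interval as ascending Db3 to Ab3.
D to A spans five letter names (D-E-F-G-A): a fifth.
Counting semitones, Db3→Ab3 is 7, which is the perfect fifth.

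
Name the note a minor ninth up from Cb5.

Counting two letter names plus an octave up from C lands on D.
A minor ninth is 13 semitones; 13 semitones up from Cb5 gives Dbb6.

Dbb6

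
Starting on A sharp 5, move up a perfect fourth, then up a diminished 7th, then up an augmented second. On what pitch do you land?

A perfect fourth up from A#5 is D#6.
A diminished seventh up from D#6 is C7.
Up an augmented second from C7: D#7 (3 semitones up).

D sharp 7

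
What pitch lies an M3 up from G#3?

Three letter names up from G: B.
Moving 4 semitones up from G#3 (the size of a major third) reaches B#3.

B#3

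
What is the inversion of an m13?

major third

First reduce the compound minor thirteenth to its simple form, a minor sixth.
The rule of nine gives the new number: 9 − 6 = 3, so a sixth becomes a third.
And minor becomes major under inversion, so we get a major third.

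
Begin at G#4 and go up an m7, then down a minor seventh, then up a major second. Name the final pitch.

A#4

Up a minor seventh from G#4: F#5 (10 semitones up).
Down a minor seventh from F#5: G#4 (10 semitones down).
A major second up from G#4 is A#4.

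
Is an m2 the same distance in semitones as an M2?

A minor second is 1 semitone but a major second is 2 semitones — different sizes.

No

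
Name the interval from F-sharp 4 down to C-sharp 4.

perfect fourth

Descending from F#4 to C#4 is the same interval as ascending C#4 to F#4.
C to F spans four letter names (C-D-E-F) — that makes it a fourth of some quality.
Counting semitones, C#4→F#4 is 5, which is the perfect fourth.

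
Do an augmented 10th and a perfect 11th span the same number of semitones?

Yes

An augmented tenth = 17 semitones = a perfect eleventh; enharmonically equal.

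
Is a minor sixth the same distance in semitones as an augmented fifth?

Yes

Both span 8 semitones: a minor sixth and an augmented fifth are the same chromatic distance.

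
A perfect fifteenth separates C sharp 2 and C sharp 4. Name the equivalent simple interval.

Subtracting seven from the interval number removes an octave: 15 − 7 = 8.
So a perfect fifteenth is an octave plus a perfect octave. The quality is unchanged.

P8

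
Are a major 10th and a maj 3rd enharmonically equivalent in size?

No

A major tenth is 16 semitones but a major third is 4 semitones — different sizes.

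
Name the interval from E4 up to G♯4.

E to G spans three letter names (E-F-G): a third.
Counting semitones, E4→G#4 is 4, which is the major third.

major third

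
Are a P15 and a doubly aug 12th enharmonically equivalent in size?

A perfect fifteenth is 24 semitones but a doubly augmented twelfth is 21 semitones — different sizes.

No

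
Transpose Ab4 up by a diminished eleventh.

Dbb6

Counting four letter names plus an octave up from A lands on D.
A diminished eleventh spans 16 semitones, so from Ab4 the target pitch is Dbb6.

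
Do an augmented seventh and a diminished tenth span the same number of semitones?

An augmented seventh spans 12 semitones; a diminished tenth spans 14 semitones. They differ by 2.

No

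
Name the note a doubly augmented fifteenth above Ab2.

A#4

The letter stays A (same as the start), shifted two octaves up.
A doubly augmented fifteenth spans 26 semitones, so from Ab2 the target pitch is A#4.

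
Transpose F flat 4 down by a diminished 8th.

For an octave the letter name doesn't change: still F, an octave down.
A diminished octave is 11 semitones; 11 semitones down from Fb4 gives F3.

F 3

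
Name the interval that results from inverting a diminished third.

augmented sixth

The rule of nine gives the new number: 9 − 3 = 6, so a third becomes a sixth.
And diminished becomes augmented under inversion, so we get an augmented sixth.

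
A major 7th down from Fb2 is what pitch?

Gbb1

The seventh takes the letter from F down to G.
A major seventh is 11 semitones; 11 semitones down from Fb2 gives Gbb1.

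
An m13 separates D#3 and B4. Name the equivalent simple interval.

Take out an octave (7 from the number): 13 − 7 = 6.
So a minor thirteenth is an octave plus a minor sixth. The quality is unchanged.

minor 6th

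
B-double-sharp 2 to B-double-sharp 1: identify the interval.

perfect 8th

Descending from B##2 to B##1 is the same interval as ascending B##1 to B##2.
B to B is the same letter name, plus an octave — that makes it an octave of some quality.
Counting semitones, B##1→B##2 is 12, which is the perfect octave.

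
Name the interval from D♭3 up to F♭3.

minor third

D to F spans three letter names (D-E-F), so the interval is some kind of third.
A major third would be 4 semitones, but Db3 to Fb3 is 3 — one semitone narrower, making it a minor third.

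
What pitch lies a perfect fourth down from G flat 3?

D flat 3

The fourth takes the letter from G down to D.
Moving 5 semitones down from Gb3 (the size of a perfect fourth) reaches Db3.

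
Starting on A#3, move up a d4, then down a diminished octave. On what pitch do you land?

A diminished fourth up from A#3 is D4.
D4 down a diminished octave → D#3 (11 semitones).

D#3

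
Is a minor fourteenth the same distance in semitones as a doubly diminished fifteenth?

A minor fourteenth = 22 semitones = a doubly diminished fifteenth; enharmonically equal.

Yes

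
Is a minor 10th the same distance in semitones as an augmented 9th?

Yes

Both span 15 semitones: a minor tenth and an augmented ninth are the same chromatic distance.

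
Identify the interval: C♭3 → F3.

augmented fourth

C to F spans four letter names (C-D-E-F): a fourth.
A perfect fourth would be 5 semitones; Cb3 to F3 is 6, one semitone wider, so the interval is augmented.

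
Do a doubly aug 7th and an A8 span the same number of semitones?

Yes

A doubly augmented seventh spans 13 semitones, and an augmented octave also spans 13 semitones — they're enharmonic.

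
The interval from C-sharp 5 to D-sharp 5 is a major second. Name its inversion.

m7

Interval numbers invert to sum to nine: 2 + 7 = 9, so a second inverts to a seventh.
And major becomes minor under inversion, so we get a minor seventh.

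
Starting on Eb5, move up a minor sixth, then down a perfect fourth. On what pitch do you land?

Gb5

A minor sixth up from Eb5 is Cb6.
Cb6 down a perfect fourth → Gb5 (5 semitones).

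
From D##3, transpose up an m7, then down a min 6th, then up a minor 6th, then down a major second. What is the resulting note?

B#3

Up a minor seventh from D##3: C##4 (10 semitones up).
A minor sixth down from C##4 is E##3.
Up a minor sixth from E##3: C##4 (8 semitones up).
Down a major second from C##4: B#3 (2 semitones down).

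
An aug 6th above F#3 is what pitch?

D##4

Six letter names up from F: D.
Moving 10 semitones up from F#3 (the size of an augmented sixth) reaches D##4.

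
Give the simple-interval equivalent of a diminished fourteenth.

diminished 7th

Subtracting seven from the interval number removes an octave: 14 − 7 = 7.
Quality carries through unchanged, so the simple form is a diminished seventh.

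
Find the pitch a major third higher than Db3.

F3

The third takes the letter from D up to F.
A major third spans 4 semitones, so from Db3 the target pitch is F3.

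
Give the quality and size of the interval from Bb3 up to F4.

P5

B to F spans five letter names (B-C-D-E-F), so the interval is some kind of fifth.
Bb3 to F4 is 7 semitones, matching the perfect fifth exactly, so the quality is perfect.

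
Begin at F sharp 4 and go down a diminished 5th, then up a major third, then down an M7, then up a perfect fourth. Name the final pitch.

A sharp 3

A diminished fifth down from F#4 is B#3.
A major third up from B#3 is D##4.
A major seventh down from D##4 is E#3.
E#3 up a perfect fourth → A#3 (5 semitones).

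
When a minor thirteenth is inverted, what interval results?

M3

First reduce the compound minor thirteenth to its simple form, a minor sixth.
Interval numbers invert to sum to nine: 6 + 3 = 9, so a sixth inverts to a third.
Quality inverts too: minor becomes major. That makes the inversion a major third.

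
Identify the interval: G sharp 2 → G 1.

augmented octave

Descending from G#2 to G1 is the same interval as ascending G1 to G#2.
G to G is the same letter name, plus an octave, so the interval is some kind of octave.
A perfect octave would be 12 semitones; G1 to G#2 is 13, one semitone wider, so the interval is augmented.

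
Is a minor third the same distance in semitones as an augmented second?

Yes

A minor third = 3 semitones = an augmented second; enharmonically equal.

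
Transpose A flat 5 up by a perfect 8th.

A flat 6

An octave keeps the letter name A, an octave up from A.
A perfect octave is 12 semitones; 12 semitones up from Ab5 gives Ab6.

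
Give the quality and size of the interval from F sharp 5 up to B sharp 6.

augmented eleventh

F to B spans four letter names (F-G-A-B), plus an octave, so the interval is some kind of eleventh.
The perfect eleventh is 17 semitones; here we have 18, one semitone wider: augmented.
(Equivalently, a compound augmented fourth: an augmented fourth plus an octave.)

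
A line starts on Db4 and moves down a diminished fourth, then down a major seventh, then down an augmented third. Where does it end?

Gbb2

Db4 down a diminished fourth → A3 (4 semitones).
A major seventh down from A3 is Bb2.
Down an augmented third from Bb2: Gbb2 (5 semitones down).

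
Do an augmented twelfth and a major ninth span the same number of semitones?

20 semitones (augmented twelfth) vs 14 semitones (major ninth): not equal.

No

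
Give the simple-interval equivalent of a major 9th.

Take out an octave (7 from the number): 9 − 7 = 2.
Quality carries through unchanged, so the simple form is a major second.

major second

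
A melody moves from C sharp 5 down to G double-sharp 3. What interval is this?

Descending from C#5 to G##3 is the same interval as ascending G##3 to C#5.
G to C spans four letter names (G-A-B-C), plus an octave, so the interval is some kind of eleventh.
A perfect eleventh would be 17 semitones; G##3 to C#5 is 16, one semitone narrower, so the interval is diminished.
(Equivalently, a compound diminished fourth: a diminished fourth plus an octave.)

d11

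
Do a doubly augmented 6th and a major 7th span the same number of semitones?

Yes

A doubly augmented sixth spans 11 semitones, and a major seventh also spans 11 semitones — they're enharmonic.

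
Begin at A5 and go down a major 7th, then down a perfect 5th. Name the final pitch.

Eb4

A5 down a major seventh → Bb4 (11 semitones).
Down a perfect fifth from Bb4: Eb4 (7 semitones down).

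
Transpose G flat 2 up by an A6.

E 3

Six letter names up from G: E.
An augmented sixth spans 10 semitones, so from Gb2 the target pitch is E3.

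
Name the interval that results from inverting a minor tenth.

First reduce the compound minor tenth to its simple form, a minor third.
The rule of nine gives the new number: 9 − 3 = 6, so a third becomes a sixth.
And minor becomes major under inversion, so we get a major sixth.

major sixth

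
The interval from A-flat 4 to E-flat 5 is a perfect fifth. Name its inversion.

Interval numbers invert to sum to nine: 5 + 4 = 9, so a fifth inverts to a fourth.
The quality also flips — perfect stays perfect — giving a perfect fourth.

perfect fourth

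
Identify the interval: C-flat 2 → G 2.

augmented 5th

C to G spans five letter names (C-D-E-F-G): a fifth.
The perfect fifth is 7 semitones; here we have 8, one semitone wider: augmented.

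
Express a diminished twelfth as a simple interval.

d5

Each octave removed subtracts seven from the number: 12 − 7 = 5.
That makes a diminished twelfth a compound diminished fifth — an octave plus a diminished fifth.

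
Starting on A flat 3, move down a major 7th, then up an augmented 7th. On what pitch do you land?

A major seventh down from Ab3 is Bbb2.
Bbb2 up an augmented seventh → A3 (12 semitones).

A 3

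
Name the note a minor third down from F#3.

Counting three letter names down from F lands on D.
A minor third is 3 semitones; 3 semitones down from F#3 gives D#3.

D#3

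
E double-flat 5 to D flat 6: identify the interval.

E to D spans seven letter names (E-F-G-A-B-C-D): a seventh.
Counting semitones, Ebb5→Db6 is 11, which is the major seventh.

major seventh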